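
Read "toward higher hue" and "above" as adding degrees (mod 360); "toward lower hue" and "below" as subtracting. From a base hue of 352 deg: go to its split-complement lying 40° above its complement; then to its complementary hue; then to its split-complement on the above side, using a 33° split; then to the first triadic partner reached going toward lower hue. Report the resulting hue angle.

125°

352 + 220 = 572 → 572 − 360 = 212°   (split-comp 40° ↑)
212 + 180 = 392 → 392 − 360 = 32°   (complement)
32 + 213 = 245°   (split-comp 33° ↑)
245 − 120 = 125°   (triadic ↓)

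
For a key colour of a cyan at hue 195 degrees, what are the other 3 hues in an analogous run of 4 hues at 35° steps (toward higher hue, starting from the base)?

230°, 265°, 300°

Analogous hues sit every 35° along the wheel.
195 + 35 = 230°
195 + 70 = 265°
195 + 105 = 300°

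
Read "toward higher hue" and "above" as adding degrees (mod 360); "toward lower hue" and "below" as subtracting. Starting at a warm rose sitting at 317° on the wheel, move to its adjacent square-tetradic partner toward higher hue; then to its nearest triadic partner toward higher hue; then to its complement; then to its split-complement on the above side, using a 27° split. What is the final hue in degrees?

194°

square ↑ +90°: 317 + 90 = 407 → 407 − 360 = 47°
triadic ↑ +120°: 47 + 120 = 167°
complement +180°: 167 + 180 = 347°
split-comp 27° ↑ +207°: 347 + 207 = 554 → 554 − 360 = 194°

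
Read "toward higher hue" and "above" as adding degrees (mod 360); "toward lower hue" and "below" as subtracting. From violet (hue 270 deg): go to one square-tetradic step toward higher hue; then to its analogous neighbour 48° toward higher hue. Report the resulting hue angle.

square ↑ +90°: 270 + 90 = 360 → 360 − 360 = 0°
analog 48° ↑ +48°: 0 + 48 = 48°

48°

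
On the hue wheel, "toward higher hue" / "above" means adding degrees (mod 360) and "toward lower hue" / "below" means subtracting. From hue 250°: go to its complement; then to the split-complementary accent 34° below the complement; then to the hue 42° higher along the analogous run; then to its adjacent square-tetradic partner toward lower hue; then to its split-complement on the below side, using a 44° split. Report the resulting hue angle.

+180° (complement): 250 + 180 = 430 → 430 − 360 = 70°
+146° (split-comp 34° ↓): 70 + 146 = 216°
+42° (analog 42° ↑): 216 + 42 = 258°
−90° (square ↓): 258 − 90 = 168°
+136° (split-comp 44° ↓): 168 + 136 = 304°

304°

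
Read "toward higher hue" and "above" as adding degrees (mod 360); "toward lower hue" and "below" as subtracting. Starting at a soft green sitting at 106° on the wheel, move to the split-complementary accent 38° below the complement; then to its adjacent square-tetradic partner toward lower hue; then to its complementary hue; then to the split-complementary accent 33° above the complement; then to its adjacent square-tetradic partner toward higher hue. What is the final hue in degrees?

+142° (split-comp 38° ↓): 106 + 142 = 248°
−90° (square ↓): 248 − 90 = 158°
+180° (complement): 158 + 180 = 338°
+213° (split-comp 33° ↑): 338 + 213 = 551 → 551 − 360 = 191°
+90° (square ↑): 191 + 90 = 281°

281°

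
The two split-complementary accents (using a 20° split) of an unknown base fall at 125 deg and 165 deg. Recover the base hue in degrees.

The accents sit 20° either side of the complement, so the complement is their short-arc midpoint on the wheel.
Short-arc midpoint of 125° and 165°: 145°.
Base is 180° from the complement: 145 − 180 = -35 → -35 + 360 = 325°

325°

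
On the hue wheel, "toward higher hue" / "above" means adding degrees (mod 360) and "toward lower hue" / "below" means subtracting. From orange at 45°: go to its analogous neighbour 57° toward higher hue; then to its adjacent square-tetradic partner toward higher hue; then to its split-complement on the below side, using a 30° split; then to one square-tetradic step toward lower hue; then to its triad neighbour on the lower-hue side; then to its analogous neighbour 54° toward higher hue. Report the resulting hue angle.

45 + 57 = 102°   (analog 57° ↑)
102 + 90 = 192°   (square ↑)
192 + 150 = 342°   (split-comp 30° ↓)
342 − 90 = 252°   (square ↓)
252 − 120 = 132°   (triadic ↓)
132 + 54 = 186°   (analog 54° ↑)

186°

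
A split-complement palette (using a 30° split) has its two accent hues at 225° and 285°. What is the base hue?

75°

The accents sit 30° either side of the complement, so the complement is their short-arc midpoint on the wheel.
Short-arc midpoint of 225° and 285°: 255°.
Base is 180° from the complement: 255 − 180 = 75°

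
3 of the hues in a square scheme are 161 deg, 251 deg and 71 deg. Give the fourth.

A square tetradic scheme places four hues every 90°.
The full set through 71° is {71°, 161°, 251°, 341°}.
Given {71°, 161°, 251°}, the missing hue is 341°.

341°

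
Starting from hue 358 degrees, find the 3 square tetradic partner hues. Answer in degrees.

A square tetradic scheme places four hues every 90°.
358 + 90 = 448 → 448 − 360 = 88°
358 + 180 = 538 → 538 − 360 = 178°
358 + 270 = 628 → 628 − 360 = 268°

88°, 178°, 268°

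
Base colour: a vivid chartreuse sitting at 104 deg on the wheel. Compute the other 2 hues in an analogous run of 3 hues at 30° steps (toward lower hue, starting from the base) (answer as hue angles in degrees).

74° and 44°

104 − 30 = 74°
104 − 60 = 44°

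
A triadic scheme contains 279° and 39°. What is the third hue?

A triad spaces three hues 120° apart.
The full set is {39°, 159°, 279°}.

159°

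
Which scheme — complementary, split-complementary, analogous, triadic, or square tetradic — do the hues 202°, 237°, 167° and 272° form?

analogous

Sort the hues: 167°, 202°, 237°, 272°.
Successive gaps around the wheel: 35°, 35°, 35°, 255°.
A run of hues at equal small steps (35°) with one large closing gap is an analogous group.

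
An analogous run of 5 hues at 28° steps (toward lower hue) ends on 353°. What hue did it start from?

4 steps of 28° (toward lower hue) give a net shift of −112°.
Start = end − shift: 353 + 112 = 465 → 465 − 360 = 105°

105°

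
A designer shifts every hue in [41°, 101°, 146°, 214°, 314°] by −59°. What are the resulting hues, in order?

342°, 42°, 87°, 155°, 255°

41 − 59 = -18 → -18 + 360 = 342°
101 − 59 = 42°
146 − 59 = 87°
214 − 59 = 155°
314 − 59 = 255°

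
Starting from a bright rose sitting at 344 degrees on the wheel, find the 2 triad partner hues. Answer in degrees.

104° and 224°

A triad places three hues 120° apart.
344 + 120 = 464 → 464 − 360 = 104°
344 + 240 = 584 → 584 − 360 = 224°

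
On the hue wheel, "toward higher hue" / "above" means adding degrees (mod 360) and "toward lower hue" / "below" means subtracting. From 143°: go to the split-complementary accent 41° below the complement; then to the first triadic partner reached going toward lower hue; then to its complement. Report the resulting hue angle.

143 + 139 = 282°   (split-comp 41° ↓)
282 − 120 = 162°   (triadic ↓)
162 + 180 = 342°   (complement)

342°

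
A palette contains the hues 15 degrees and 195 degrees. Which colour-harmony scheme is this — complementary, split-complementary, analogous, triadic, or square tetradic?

complementary

Sort the hues: 15°, 195°.
Successive gaps around the wheel: 180°, 180°.
Two hues 180° apart are complementary.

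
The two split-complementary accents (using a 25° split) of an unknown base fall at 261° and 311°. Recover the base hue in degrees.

106°

The accents sit 25° either side of the complement, so the complement is their short-arc midpoint on the wheel.
Short-arc midpoint of 261° and 311°: 286°.
Base is 180° from the complement: 286 − 180 = 106°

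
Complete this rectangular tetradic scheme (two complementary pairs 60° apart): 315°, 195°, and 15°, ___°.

A rectangular tetradic uses two complementary pairs 60° apart: offsets 0°, 60°, 180°, 240°.
Among {15°, 195°, 315°}, 15° and 195° are a 180° pair.
The remaining hue 315° needs its own complement: 315 + 180 = 495 → 495 − 360 = 135°

135°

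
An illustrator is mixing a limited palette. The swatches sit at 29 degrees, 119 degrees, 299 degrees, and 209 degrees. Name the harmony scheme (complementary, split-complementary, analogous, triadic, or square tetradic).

Sort the hues: 29°, 119°, 209°, 299°.
Successive gaps around the wheel: 90°, 90°, 90°, 90°.
Four hues every 90° form a square tetradic scheme.

square tetradic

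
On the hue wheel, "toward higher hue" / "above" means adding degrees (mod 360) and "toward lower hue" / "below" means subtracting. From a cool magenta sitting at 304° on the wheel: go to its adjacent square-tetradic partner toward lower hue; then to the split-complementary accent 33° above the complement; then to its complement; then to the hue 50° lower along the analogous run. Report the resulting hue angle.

197°

304 − 90 = 214°   (square ↓)
214 + 213 = 427 → 427 − 360 = 67°   (split-comp 33° ↑)
67 + 180 = 247°   (complement)
247 − 50 = 197°   (analog 50° ↓)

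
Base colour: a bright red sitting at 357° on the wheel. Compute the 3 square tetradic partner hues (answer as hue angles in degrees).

A square tetradic scheme places four hues every 90°.
357 + 90 = 447 → 447 − 360 = 87°
357 + 180 = 537 → 537 − 360 = 177°
357 + 270 = 627 → 627 − 360 = 267°

87°, 177°, 267°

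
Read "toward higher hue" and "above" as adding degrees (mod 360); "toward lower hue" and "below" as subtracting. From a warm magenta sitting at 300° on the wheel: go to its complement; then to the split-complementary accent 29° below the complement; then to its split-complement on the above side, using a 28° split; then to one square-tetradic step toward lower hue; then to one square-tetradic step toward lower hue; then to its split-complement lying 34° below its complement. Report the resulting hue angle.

300 + 180 = 480 → 480 − 360 = 120°   (complement)
120 + 151 = 271°   (split-comp 29° ↓)
271 + 208 = 479 → 479 − 360 = 119°   (split-comp 28° ↑)
119 − 90 = 29°   (square ↓)
29 − 90 = -61 → -61 + 360 = 299°   (square ↓)
299 + 146 = 445 → 445 − 360 = 85°   (split-comp 34° ↓)

85°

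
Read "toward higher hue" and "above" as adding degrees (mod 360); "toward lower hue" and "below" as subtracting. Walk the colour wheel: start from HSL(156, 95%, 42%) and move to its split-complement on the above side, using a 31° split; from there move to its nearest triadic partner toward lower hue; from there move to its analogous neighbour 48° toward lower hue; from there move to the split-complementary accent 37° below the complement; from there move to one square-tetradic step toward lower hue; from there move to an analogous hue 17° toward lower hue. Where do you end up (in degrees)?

235°

+211° (split-comp 31° ↑): 156 + 211 = 367 → 367 − 360 = 7°
−120° (triadic ↓): 7 − 120 = -113 → -113 + 360 = 247°
−48° (analog 48° ↓): 247 − 48 = 199°
+143° (split-comp 37° ↓): 199 + 143 = 342°
−90° (square ↓): 342 − 90 = 252°
−17° (analog 17° ↓): 252 − 17 = 235°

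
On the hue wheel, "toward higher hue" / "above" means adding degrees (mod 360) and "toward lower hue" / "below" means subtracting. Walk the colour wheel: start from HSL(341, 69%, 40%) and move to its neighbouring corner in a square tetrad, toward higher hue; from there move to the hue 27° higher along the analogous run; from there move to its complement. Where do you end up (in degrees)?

square ↑ +90°: 341 + 90 = 431 → 431 − 360 = 71°
analog 27° ↑ +27°: 71 + 27 = 98°
complement +180°: 98 + 180 = 278°

278°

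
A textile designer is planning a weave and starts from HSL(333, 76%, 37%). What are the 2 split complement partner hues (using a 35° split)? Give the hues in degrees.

118° and 188°

Split-complementary hues sit 35° either side of the complement.
Complement of 333 degrees: 333 + 180 = 513 → 513 − 360 = 153°
153 − 35 = 118°
153 + 35 = 188°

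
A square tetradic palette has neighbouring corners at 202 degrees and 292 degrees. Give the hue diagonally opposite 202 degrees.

A square tetradic scheme places four hues 90° apart; opposite corners are 180° apart.
202 + 180 = 382 → 382 − 360 = 22°

22°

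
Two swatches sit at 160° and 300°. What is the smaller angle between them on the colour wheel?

|160 − 300| = 140.
140 ≤ 180, so the shorter arc is 140°.

140°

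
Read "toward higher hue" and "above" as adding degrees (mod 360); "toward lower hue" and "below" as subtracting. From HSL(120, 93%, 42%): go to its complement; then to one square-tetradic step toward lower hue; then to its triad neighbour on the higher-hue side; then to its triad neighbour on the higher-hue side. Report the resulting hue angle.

90°

complement +180°: 120 + 180 = 300°
square ↓ −90°: 300 − 90 = 210°
triadic ↑ +120°: 210 + 120 = 330°
triadic ↑ +120°: 330 + 120 = 450 → 450 − 360 = 90°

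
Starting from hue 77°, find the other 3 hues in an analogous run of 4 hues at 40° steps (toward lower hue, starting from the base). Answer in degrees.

37°, 357°, 317°

Analogous hues sit every 40° along the wheel.
77 − 40 = 37°
77 − 80 = -3 → -3 + 360 = 357°
77 − 120 = -43 → -43 + 360 = 317°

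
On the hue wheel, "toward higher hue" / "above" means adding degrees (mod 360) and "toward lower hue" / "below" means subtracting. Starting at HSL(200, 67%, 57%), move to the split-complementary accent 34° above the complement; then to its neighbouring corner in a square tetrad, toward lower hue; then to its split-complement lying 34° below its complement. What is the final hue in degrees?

split-comp 34° ↑ +214°: 200 + 214 = 414 → 414 − 360 = 54°
square ↓ −90°: 54 − 90 = -36 → -36 + 360 = 324°
split-comp 34° ↓ +146°: 324 + 146 = 470 → 470 − 360 = 110°

110°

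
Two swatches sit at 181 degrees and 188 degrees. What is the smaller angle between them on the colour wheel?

7°

|181 − 188| = 7.
7 ≤ 180, so the shorter arc is 7°.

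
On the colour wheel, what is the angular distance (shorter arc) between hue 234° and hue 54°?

180°

|234 − 54| = 180.
180 ≤ 180, so the shorter arc is 180°.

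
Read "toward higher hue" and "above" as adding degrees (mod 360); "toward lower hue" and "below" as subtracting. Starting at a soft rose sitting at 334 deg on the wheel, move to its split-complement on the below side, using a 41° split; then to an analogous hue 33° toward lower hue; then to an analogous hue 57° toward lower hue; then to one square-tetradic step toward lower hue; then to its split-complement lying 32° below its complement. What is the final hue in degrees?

81°

334 + 139 = 473 → 473 − 360 = 113°   (split-comp 41° ↓)
113 − 33 = 80°   (analog 33° ↓)
80 − 57 = 23°   (analog 57° ↓)
23 − 90 = -67 → -67 + 360 = 293°   (square ↓)
293 + 148 = 441 → 441 − 360 = 81°   (split-comp 32° ↓)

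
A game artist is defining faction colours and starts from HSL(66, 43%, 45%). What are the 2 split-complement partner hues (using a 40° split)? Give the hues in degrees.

206° and 286°

Split-complementary hues sit 40° either side of the complement.
Complement of 66°: 66 + 180 = 246°
246 − 40 = 206°
246 + 40 = 286°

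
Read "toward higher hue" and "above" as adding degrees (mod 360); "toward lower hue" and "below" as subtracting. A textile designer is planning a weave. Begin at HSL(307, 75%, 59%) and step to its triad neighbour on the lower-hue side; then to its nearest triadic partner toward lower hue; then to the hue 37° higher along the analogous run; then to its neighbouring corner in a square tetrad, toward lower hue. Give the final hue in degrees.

307 − 120 = 187°   (triadic ↓)
187 − 120 = 67°   (triadic ↓)
67 + 37 = 104°   (analog 37° ↑)
104 − 90 = 14°   (square ↓)

14°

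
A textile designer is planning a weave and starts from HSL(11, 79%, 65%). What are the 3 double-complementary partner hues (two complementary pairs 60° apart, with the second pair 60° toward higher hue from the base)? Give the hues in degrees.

71°, 191°, and 251°

A rectangular tetradic uses two complementary pairs 60° apart: offsets 0°, 60°, 180°, 240°.
11 + 60 = 71°
11 + 180 = 191°
11 + 240 = 251°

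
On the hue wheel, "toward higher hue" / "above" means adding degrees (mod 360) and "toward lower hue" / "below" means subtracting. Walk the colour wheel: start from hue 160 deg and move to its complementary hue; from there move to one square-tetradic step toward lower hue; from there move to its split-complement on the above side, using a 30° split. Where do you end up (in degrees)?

100°

complement +180°: 160 + 180 = 340°
square ↓ −90°: 340 − 90 = 250°
split-comp 30° ↑ +210°: 250 + 210 = 460 → 460 − 360 = 100°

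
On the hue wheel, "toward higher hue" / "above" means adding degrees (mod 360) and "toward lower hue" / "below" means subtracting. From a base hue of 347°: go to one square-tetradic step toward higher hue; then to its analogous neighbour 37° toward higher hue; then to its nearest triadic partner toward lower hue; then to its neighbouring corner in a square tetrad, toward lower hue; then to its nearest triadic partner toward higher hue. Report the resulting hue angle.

square ↑ +90°: 347 + 90 = 437 → 437 − 360 = 77°
analog 37° ↑ +37°: 77 + 37 = 114°
triadic ↓ −120°: 114 − 120 = -6 → -6 + 360 = 354°
square ↓ −90°: 354 − 90 = 264°
triadic ↑ +120°: 264 + 120 = 384 → 384 − 360 = 24°

24°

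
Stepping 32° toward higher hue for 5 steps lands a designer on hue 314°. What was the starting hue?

5 steps of 32° (toward higher hue) give a net shift of +160°.
Start = end − shift: 314 − 160 = 154°

154°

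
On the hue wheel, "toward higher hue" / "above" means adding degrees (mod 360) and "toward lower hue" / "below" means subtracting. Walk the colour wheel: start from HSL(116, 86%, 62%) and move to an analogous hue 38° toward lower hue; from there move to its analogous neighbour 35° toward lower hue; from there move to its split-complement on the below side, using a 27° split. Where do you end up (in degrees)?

−38° (analog 38° ↓): 116 − 38 = 78°
−35° (analog 35° ↓): 78 − 35 = 43°
+153° (split-comp 27° ↓): 43 + 153 = 196°

196°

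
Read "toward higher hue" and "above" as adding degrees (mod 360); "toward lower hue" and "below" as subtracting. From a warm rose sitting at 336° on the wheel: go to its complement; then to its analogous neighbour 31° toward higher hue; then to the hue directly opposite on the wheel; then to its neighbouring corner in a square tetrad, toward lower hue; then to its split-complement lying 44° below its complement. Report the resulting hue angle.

336 + 180 = 516 → 516 − 360 = 156°   (complement)
156 + 31 = 187°   (analog 31° ↑)
187 + 180 = 367 → 367 − 360 = 7°   (complement)
7 − 90 = -83 → -83 + 360 = 277°   (square ↓)
277 + 136 = 413 → 413 − 360 = 53°   (split-comp 44° ↓)

53°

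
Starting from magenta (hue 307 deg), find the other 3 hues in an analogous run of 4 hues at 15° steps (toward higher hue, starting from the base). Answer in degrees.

Analogous hues sit every 15° along the wheel.
307 + 15 = 322°
307 + 30 = 337°
307 + 45 = 352°

322°, 337°, 352°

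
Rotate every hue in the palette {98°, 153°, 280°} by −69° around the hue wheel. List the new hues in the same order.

29°, 84°, 211°

98 − 69 = 29°
153 − 69 = 84°
280 − 69 = 211°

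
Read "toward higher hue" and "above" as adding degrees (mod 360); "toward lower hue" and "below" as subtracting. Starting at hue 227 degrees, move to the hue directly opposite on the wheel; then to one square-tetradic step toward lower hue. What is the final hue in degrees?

317°

+180° (complement): 227 + 180 = 407 → 407 − 360 = 47°
−90° (square ↓): 47 − 90 = -43 → -43 + 360 = 317°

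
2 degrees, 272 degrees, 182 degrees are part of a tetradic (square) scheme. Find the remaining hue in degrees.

92°

A square tetradic scheme places four hues every 90°.
The full set through 2° is {2°, 92°, 182°, 272°}.
Given {2°, 182°, 272°}, the missing hue is 92°.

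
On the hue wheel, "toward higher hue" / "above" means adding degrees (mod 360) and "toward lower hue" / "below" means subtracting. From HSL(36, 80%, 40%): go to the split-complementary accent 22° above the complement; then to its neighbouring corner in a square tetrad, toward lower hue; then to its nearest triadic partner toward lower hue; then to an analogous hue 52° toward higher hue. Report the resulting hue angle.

+202° (split-comp 22° ↑): 36 + 202 = 238°
−90° (square ↓): 238 − 90 = 148°
−120° (triadic ↓): 148 − 120 = 28°
+52° (analog 52° ↑): 28 + 52 = 80°

80°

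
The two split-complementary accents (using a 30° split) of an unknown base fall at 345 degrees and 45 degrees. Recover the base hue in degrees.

The accents sit 30° either side of the complement, so the complement is their short-arc midpoint on the wheel.
Short-arc midpoint of 345° and 45°: 15°.
Base is 180° from the complement: 15 − 180 = -165 → -165 + 360 = 195°

195°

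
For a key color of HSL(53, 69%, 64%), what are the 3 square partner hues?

53 + 90 = 143°
53 + 180 = 233°
53 + 270 = 323°

143°, 233°, 323°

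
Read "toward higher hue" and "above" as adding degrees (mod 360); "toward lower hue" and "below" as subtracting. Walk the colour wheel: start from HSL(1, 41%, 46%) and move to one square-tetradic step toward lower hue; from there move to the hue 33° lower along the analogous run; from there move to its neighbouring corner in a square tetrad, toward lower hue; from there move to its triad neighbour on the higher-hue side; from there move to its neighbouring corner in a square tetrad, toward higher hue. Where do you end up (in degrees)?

358°

−90° (square ↓): 1 − 90 = -89 → -89 + 360 = 271°
−33° (analog 33° ↓): 271 − 33 = 238°
−90° (square ↓): 238 − 90 = 148°
+120° (triadic ↑): 148 + 120 = 268°
+90° (square ↑): 268 + 90 = 358°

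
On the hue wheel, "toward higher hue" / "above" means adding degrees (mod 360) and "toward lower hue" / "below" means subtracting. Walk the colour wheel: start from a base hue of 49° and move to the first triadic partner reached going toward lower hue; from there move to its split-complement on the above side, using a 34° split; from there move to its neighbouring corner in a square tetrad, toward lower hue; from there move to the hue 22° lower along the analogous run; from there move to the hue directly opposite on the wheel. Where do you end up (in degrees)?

49 − 120 = -71 → -71 + 360 = 289°   (triadic ↓)
289 + 214 = 503 → 503 − 360 = 143°   (split-comp 34° ↑)
143 − 90 = 53°   (square ↓)
53 − 22 = 31°   (analog 22° ↓)
31 + 180 = 211°   (complement)

211°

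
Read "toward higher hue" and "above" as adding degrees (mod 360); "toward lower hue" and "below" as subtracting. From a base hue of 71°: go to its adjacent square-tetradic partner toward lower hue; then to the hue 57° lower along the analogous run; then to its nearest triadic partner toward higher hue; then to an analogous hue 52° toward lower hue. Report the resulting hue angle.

352°

−90° (square ↓): 71 − 90 = -19 → -19 + 360 = 341°
−57° (analog 57° ↓): 341 − 57 = 284°
+120° (triadic ↑): 284 + 120 = 404 → 404 − 360 = 44°
−52° (analog 52° ↓): 44 − 52 = -8 → -8 + 360 = 352°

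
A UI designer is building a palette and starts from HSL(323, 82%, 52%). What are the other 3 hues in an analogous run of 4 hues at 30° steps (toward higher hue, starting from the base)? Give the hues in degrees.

353°, 23°, and 53°

Analogous hues sit every 30° along the wheel.
323 + 30 = 353°
323 + 60 = 383 → 383 − 360 = 23°
323 + 90 = 413 → 413 − 360 = 53°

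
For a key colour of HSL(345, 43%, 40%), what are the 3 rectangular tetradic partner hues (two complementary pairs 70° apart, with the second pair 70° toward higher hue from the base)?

55°, 165° and 235°

A rectangular tetradic uses two complementary pairs 70° apart: offsets 0°, 70°, 180°, 250°.
345 + 70 = 415 → 415 − 360 = 55°
345 + 180 = 525 → 525 − 360 = 165°
345 + 250 = 595 → 595 − 360 = 235°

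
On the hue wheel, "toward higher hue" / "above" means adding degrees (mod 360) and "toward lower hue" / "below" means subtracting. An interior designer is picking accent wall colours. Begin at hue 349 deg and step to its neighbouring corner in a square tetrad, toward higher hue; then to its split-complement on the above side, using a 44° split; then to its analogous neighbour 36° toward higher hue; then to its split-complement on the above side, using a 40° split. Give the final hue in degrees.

199°

square ↑ +90°: 349 + 90 = 439 → 439 − 360 = 79°
split-comp 44° ↑ +224°: 79 + 224 = 303°
analog 36° ↑ +36°: 303 + 36 = 339°
split-comp 40° ↑ +220°: 339 + 220 = 559 → 559 − 360 = 199°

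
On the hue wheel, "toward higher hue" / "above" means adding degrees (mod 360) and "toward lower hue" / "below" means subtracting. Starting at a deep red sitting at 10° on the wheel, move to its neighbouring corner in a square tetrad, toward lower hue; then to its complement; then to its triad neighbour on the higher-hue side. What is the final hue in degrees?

−90° (square ↓): 10 − 90 = -80 → -80 + 360 = 280°
+180° (complement): 280 + 180 = 460 → 460 − 360 = 100°
+120° (triadic ↑): 100 + 120 = 220°

220°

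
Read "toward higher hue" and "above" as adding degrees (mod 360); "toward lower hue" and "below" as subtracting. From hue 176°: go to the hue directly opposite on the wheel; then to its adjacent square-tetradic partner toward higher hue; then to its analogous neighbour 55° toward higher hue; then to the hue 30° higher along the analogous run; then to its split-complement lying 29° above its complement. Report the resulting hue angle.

176 + 180 = 356°   (complement)
356 + 90 = 446 → 446 − 360 = 86°   (square ↑)
86 + 55 = 141°   (analog 55° ↑)
141 + 30 = 171°   (analog 30° ↑)
171 + 209 = 380 → 380 − 360 = 20°   (split-comp 29° ↑)

20°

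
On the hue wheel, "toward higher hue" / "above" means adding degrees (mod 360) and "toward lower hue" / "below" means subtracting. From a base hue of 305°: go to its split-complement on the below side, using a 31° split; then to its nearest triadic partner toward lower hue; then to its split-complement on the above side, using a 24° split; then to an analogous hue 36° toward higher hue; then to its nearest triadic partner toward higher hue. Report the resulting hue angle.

305 + 149 = 454 → 454 − 360 = 94°   (split-comp 31° ↓)
94 − 120 = -26 → -26 + 360 = 334°   (triadic ↓)
334 + 204 = 538 → 538 − 360 = 178°   (split-comp 24° ↑)
178 + 36 = 214°   (analog 36° ↑)
214 + 120 = 334°   (triadic ↑)

334°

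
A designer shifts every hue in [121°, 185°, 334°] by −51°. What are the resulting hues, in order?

70°, 134°, 283°

121 − 51 = 70°
185 − 51 = 134°
334 − 51 = 283°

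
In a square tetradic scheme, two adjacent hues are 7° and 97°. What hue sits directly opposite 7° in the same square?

A square tetradic scheme places four hues 90° apart; opposite corners are 180° apart.
7 + 180 = 187°

187°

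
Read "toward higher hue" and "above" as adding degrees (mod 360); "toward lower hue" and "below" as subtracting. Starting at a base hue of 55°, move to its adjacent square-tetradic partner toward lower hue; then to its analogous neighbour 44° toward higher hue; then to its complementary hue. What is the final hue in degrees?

189°

square ↓ −90°: 55 − 90 = -35 → -35 + 360 = 325°
analog 44° ↑ +44°: 325 + 44 = 369 → 369 − 360 = 9°
complement +180°: 9 + 180 = 189°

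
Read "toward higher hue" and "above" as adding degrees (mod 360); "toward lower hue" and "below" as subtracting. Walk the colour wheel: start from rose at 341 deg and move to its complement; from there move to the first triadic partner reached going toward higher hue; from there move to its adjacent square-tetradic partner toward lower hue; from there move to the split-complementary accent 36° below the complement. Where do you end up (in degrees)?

341 + 180 = 521 → 521 − 360 = 161°   (complement)
161 + 120 = 281°   (triadic ↑)
281 − 90 = 191°   (square ↓)
191 + 144 = 335°   (split-comp 36° ↓)

335°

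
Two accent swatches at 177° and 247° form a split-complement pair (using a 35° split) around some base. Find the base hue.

32°

The accents sit 35° either side of the complement, so the complement is their short-arc midpoint on the wheel.
Short-arc midpoint of 177° and 247°: 212°.
Base is 180° from the complement: 212 − 180 = 32°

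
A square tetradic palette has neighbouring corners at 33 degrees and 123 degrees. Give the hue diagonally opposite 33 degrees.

213°

A square tetradic scheme places four hues 90° apart; opposite corners are 180° apart.
33 + 180 = 213°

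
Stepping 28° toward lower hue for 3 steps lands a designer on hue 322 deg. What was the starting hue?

3 steps of 28° (toward lower hue) give a net shift of −84°.
Start = end − shift: 322 + 84 = 406 → 406 − 360 = 46°

46°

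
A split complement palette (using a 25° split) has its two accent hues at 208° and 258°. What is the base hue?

The accents sit 25° either side of the complement, so the complement is their short-arc midpoint on the wheel.
Short-arc midpoint of 208° and 258°: 233°.
Base is 180° from the complement: 233 − 180 = 53°

53°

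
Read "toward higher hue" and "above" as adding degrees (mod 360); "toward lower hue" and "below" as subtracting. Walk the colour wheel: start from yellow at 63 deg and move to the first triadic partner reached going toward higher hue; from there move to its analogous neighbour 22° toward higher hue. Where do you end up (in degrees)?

triadic ↑ +120°: 63 + 120 = 183°
analog 22° ↑ +22°: 183 + 22 = 205°

205°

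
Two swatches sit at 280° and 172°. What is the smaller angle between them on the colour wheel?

108°

|280 − 172| = 108.
108 ≤ 180, so the shorter arc is 108°.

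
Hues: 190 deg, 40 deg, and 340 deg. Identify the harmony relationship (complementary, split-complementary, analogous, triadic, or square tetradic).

split-complementary

Sort the hues: 40°, 190°, 340°.
Successive gaps around the wheel: 150°, 150°, 60°.
Two 150° gaps and one 60° gap — a base hue opposite a pair of accents 30° either side of its complement — is the split-complementary pattern.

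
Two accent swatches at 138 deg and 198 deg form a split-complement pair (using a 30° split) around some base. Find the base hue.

The accents sit 30° either side of the complement, so the complement is their short-arc midpoint on the wheel.
Short-arc midpoint of 138° and 198°: 168°.
Base is 180° from the complement: 168 − 180 = -12 → -12 + 360 = 348°

348°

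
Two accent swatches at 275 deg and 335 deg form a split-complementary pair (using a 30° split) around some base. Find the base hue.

125°

The accents sit 30° either side of the complement, so the complement is their short-arc midpoint on the wheel.
Short-arc midpoint of 275° and 335°: 305°.
Base is 180° from the complement: 305 − 180 = 125°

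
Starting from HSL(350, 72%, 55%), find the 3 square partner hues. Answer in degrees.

80°, 170° and 260°

A square tetradic scheme places four hues every 90°.
350 + 90 = 440 → 440 − 360 = 80°
350 + 180 = 530 → 530 − 360 = 170°
350 + 270 = 620 → 620 − 360 = 260°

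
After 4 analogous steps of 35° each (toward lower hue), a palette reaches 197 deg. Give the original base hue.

337°

4 steps of 35° (toward lower hue) give a net shift of −140°.
Start = end − shift: 197 + 140 = 337°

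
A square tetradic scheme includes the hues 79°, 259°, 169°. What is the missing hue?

349°

A square tetradic scheme places four hues every 90°.
The full set through 79° is {79°, 169°, 259°, 349°}.
Given {79°, 169°, 259°}, the missing hue is 349°.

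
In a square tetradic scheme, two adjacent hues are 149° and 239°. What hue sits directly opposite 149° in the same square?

329°

A square tetradic scheme places four hues 90° apart; opposite corners are 180° apart.
149 + 180 = 329°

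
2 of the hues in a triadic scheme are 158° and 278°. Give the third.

A triad places three hues 120° apart.
The full set through 158° is {38°, 158°, 278°}.
Given {158°, 278°}, the missing hue is 38°.

38°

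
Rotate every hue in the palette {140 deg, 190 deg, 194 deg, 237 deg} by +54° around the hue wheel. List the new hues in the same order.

140 + 54 = 194°
190 + 54 = 244°
194 + 54 = 248°
237 + 54 = 291°

194°, 244°, 248°, 291°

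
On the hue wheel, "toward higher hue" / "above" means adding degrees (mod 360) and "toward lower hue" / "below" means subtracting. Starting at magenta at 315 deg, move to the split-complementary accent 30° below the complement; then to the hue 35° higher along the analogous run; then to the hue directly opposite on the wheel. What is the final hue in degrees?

315 + 150 = 465 → 465 − 360 = 105°   (split-comp 30° ↓)
105 + 35 = 140°   (analog 35° ↑)
140 + 180 = 320°   (complement)

320°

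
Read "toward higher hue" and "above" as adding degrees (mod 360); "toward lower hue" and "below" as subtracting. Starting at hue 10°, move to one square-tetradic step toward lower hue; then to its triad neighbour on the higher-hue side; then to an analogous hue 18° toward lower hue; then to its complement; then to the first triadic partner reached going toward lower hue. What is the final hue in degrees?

−90° (square ↓): 10 − 90 = -80 → -80 + 360 = 280°
+120° (triadic ↑): 280 + 120 = 400 → 400 − 360 = 40°
−18° (analog 18° ↓): 40 − 18 = 22°
+180° (complement): 22 + 180 = 202°
−120° (triadic ↓): 202 − 120 = 82°

82°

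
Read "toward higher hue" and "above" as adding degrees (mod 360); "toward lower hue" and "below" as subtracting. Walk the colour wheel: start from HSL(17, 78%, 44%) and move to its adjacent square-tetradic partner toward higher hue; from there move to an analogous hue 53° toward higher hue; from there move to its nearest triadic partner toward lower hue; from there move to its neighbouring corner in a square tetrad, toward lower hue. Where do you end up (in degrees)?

+90° (square ↑): 17 + 90 = 107°
+53° (analog 53° ↑): 107 + 53 = 160°
−120° (triadic ↓): 160 − 120 = 40°
−90° (square ↓): 40 − 90 = -50 → -50 + 360 = 310°

310°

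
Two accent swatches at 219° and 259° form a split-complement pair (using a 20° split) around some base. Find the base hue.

The accents sit 20° either side of the complement, so the complement is their short-arc midpoint on the wheel.
Short-arc midpoint of 219° and 259°: 239°.
Base is 180° from the complement: 239 − 180 = 59°

59°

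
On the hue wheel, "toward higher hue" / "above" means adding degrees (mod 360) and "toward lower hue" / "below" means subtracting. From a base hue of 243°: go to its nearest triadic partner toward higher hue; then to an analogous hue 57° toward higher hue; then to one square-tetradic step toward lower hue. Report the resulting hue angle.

+120° (triadic ↑): 243 + 120 = 363 → 363 − 360 = 3°
+57° (analog 57° ↑): 3 + 57 = 60°
−90° (square ↓): 60 − 90 = -30 → -30 + 360 = 330°

330°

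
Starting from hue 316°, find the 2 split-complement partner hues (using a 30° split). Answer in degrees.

Complement of 316°: 316 + 180 = 496 → 496 − 360 = 136°
136 − 30 = 106°
136 + 30 = 166°

106° and 166°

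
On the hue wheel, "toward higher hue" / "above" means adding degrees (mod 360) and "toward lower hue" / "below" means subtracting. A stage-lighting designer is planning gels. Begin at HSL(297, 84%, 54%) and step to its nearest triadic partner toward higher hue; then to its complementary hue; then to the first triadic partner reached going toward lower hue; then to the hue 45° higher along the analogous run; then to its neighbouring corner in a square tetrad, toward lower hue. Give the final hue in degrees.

72°

297 + 120 = 417 → 417 − 360 = 57°   (triadic ↑)
57 + 180 = 237°   (complement)
237 − 120 = 117°   (triadic ↓)
117 + 45 = 162°   (analog 45° ↑)
162 − 90 = 72°   (square ↓)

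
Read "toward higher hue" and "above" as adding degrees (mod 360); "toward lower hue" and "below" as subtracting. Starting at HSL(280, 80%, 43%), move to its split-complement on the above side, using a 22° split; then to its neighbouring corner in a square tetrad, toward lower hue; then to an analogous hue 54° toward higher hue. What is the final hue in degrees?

split-comp 22° ↑ +202°: 280 + 202 = 482 → 482 − 360 = 122°
square ↓ −90°: 122 − 90 = 32°
analog 54° ↑ +54°: 32 + 54 = 86°

86°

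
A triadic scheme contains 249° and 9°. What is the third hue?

129°

A triad spaces three hues 120° apart.
The full set is {9°, 129°, 249°}.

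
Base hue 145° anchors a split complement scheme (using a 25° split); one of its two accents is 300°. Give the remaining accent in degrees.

350°

Split-complementary hues sit 25° either side of the complement.
Complement of the base 145°: 145 + 180 = 325°
The given accent 300° is 25° one side of 325°; the other accent sits 25° the other side: 325 + 25 = 350°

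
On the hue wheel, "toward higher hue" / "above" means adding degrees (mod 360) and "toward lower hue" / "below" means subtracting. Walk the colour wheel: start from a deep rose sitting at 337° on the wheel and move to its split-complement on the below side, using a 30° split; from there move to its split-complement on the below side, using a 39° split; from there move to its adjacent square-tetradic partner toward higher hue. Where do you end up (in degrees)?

358°

337 + 150 = 487 → 487 − 360 = 127°   (split-comp 30° ↓)
127 + 141 = 268°   (split-comp 39° ↓)
268 + 90 = 358°   (square ↑)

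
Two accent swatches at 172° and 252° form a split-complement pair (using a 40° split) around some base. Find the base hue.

32°

The accents sit 40° either side of the complement, so the complement is their short-arc midpoint on the wheel.
Short-arc midpoint of 172° and 252°: 212°.
Base is 180° from the complement: 212 − 180 = 32°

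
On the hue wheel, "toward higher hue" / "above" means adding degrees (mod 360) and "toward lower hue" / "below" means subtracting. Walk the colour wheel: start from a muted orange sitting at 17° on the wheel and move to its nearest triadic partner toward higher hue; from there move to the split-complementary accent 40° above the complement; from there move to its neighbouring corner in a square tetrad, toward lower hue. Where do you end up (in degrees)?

267°

+120° (triadic ↑): 17 + 120 = 137°
+220° (split-comp 40° ↑): 137 + 220 = 357°
−90° (square ↓): 357 − 90 = 267°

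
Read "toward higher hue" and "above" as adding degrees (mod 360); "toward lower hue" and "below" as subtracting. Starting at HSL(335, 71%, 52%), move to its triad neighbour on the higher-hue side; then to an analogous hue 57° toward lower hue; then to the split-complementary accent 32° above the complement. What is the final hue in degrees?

335 + 120 = 455 → 455 − 360 = 95°   (triadic ↑)
95 − 57 = 38°   (analog 57° ↓)
38 + 212 = 250°   (split-comp 32° ↑)

250°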